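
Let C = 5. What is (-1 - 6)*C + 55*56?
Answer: 3045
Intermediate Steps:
(-1 - 6)*C + 55*56 = (-1 - 6)*5 + 55*56 = -7*5 + 3080 = -35 + 3080 = 3045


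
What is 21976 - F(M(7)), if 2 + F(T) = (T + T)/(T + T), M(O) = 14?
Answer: 21977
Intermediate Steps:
F(T) = -1 (F(T) = -2 + (T + T)/(T + T) = -2 + (2*T)/((2*T)) = -2 + (2*T)*(1/(2*T)) = -2 + 1 = -1)
21976 - F(M(7)) = 21976 - 1*(-1) = 21976 + 1 = 21977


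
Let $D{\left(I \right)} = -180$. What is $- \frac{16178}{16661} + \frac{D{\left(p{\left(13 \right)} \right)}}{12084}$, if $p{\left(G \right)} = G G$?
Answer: $- \frac{16541161}{16777627} \approx -0.98591$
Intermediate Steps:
$p{\left(G \right)} = G^{2}$
$- \frac{16178}{16661} + \frac{D{\left(p{\left(13 \right)} \right)}}{12084} = - \frac{16178}{16661} - \frac{180}{12084} = \left(-16178\right) \frac{1}{16661} - \frac{15}{1007} = - \frac{16178}{16661} - \frac{15}{1007} = - \frac{16541161}{16777627}$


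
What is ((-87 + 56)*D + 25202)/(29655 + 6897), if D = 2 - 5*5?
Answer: 25915/36552 ≈ 0.70899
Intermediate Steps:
D = -23 (D = 2 - 25 = -23)
((-87 + 56)*D + 25202)/(29655 + 6897) = ((-87 + 56)*(-23) + 25202)/(29655 + 6897) = (-31*(-23) + 25202)/36552 = (713 + 25202)*(1/36552) = 25915*(1/36552) = 25915/36552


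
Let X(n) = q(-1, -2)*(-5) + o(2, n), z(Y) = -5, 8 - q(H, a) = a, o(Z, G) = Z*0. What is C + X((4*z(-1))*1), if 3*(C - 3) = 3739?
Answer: 3598/3 ≈ 1199.3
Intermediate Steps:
o(Z, G) = 0
q(H, a) = 8 - a
X(n) = -50 (X(n) = (8 - 1*(-2))*(-5) + 0 = (8 + 2)*(-5) + 0 = 10*(-5) + 0 = -50 + 0 = -50)
C = 3748/3 (C = 3 + (1/3)*3739 = 3 + 3739/3 = 3748/3 ≈ 1249.3)
C + X((4*z(-1))*1) = 3748/3 - 50 = 3598/3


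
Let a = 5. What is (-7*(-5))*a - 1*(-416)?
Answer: 591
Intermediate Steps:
(-7*(-5))*a - 1*(-416) = -7*(-5)*5 - 1*(-416) = 35*5 + 416 = 175 + 416 = 591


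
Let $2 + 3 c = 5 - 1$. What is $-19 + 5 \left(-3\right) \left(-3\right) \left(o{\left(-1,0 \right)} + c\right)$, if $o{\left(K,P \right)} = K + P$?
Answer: $-34$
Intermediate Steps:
$c = \frac{2}{3}$ ($c = - \frac{2}{3} + \frac{5 - 1}{3} = - \frac{2}{3} + \frac{1}{3} \cdot 4 = - \frac{2}{3} + \frac{4}{3} = \frac{2}{3} \approx 0.66667$)
$-19 + 5 \left(-3\right) \left(-3\right) \left(o{\left(-1,0 \right)} + c\right) = -19 + 5 \left(-3\right) \left(-3\right) \left(\left(-1 + 0\right) + \frac{2}{3}\right) = -19 + \left(-15\right) \left(-3\right) \left(-1 + \frac{2}{3}\right) = -19 + 45 \left(- \frac{1}{3}\right) = -19 - 15 = -34$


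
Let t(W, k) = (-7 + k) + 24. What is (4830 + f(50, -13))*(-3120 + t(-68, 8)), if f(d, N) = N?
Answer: -14908615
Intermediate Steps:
t(W, k) = 17 + k
(4830 + f(50, -13))*(-3120 + t(-68, 8)) = (4830 - 13)*(-3120 + (17 + 8)) = 4817*(-3120 + 25) = 4817*(-3095) = -14908615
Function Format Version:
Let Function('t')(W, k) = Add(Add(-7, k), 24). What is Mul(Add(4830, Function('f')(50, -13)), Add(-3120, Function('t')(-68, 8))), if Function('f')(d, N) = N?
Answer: -14908615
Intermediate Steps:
Function('t')(W, k) = Add(17, k)
Mul(Add(4830, Function('f')(50, -13)), Add(-3120, Function('t')(-68, 8))) = Mul(Add(4830, -13), Add(-3120, Add(17, 8))) = Mul(4817, Add(-3120, 25)) = Mul(4817, -3095) = -14908615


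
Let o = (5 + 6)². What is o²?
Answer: 14641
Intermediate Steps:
o = 121 (o = 11² = 121)
o² = 121² = 14641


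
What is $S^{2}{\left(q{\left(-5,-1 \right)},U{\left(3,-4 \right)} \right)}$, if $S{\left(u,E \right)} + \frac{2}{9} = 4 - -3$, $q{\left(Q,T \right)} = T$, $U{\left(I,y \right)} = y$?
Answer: $\frac{3721}{81} \approx 45.938$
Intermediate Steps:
$S{\left(u,E \right)} = \frac{61}{9}$ ($S{\left(u,E \right)} = - \frac{2}{9} + \left(4 - -3\right) = - \frac{2}{9} + \left(4 + 3\right) = - \frac{2}{9} + 7 = \frac{61}{9}$)
$S^{2}{\left(q{\left(-5,-1 \right)},U{\left(3,-4 \right)} \right)} = \left(\frac{61}{9}\right)^{2} = \frac{3721}{81}$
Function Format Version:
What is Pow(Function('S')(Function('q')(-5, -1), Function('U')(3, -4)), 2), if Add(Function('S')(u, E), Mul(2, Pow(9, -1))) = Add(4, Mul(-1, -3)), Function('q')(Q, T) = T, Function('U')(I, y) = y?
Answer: Rational(3721, 81) ≈ 45.938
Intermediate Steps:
Function('S')(u, E) = Rational(61, 9) (Function('S')(u, E) = Add(Rational(-2, 9), Add(4, Mul(-1, -3))) = Add(Rational(-2, 9), Add(4, 3)) = Add(Rational(-2, 9), 7) = Rational(61, 9))
Pow(Function('S')(Function('q')(-5, -1), Function('U')(3, -4)), 2) = Pow(Rational(61, 9), 2) = Rational(3721, 81)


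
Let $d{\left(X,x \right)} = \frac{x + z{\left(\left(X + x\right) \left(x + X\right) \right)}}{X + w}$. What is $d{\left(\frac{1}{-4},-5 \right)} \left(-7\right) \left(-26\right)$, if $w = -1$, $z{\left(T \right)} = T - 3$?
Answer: $- \frac{28483}{10} \approx -2848.3$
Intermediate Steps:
$z{\left(T \right)} = -3 + T$ ($z{\left(T \right)} = T - 3 = -3 + T$)
$d{\left(X,x \right)} = \frac{-3 + x + \left(X + x\right)^{2}}{-1 + X}$ ($d{\left(X,x \right)} = \frac{x + \left(-3 + \left(X + x\right) \left(x + X\right)\right)}{X - 1} = \frac{x + \left(-3 + \left(X + x\right) \left(X + x\right)\right)}{-1 + X} = \frac{x + \left(-3 + \left(X + x\right)^{2}\right)}{-1 + X} = \frac{-3 + x + \left(X + x\right)^{2}}{-1 + X}$)
$d{\left(\frac{1}{-4},-5 \right)} \left(-7\right) \left(-26\right) = \frac{-3 - 5 + \left(\frac{1}{-4}\right)^{2} + \left(-5\right)^{2} + 2 \frac{1}{-4} \left(-5\right)}{-1 + \frac{1}{-4}} \left(-7\right) \left(-26\right) = \frac{-3 - 5 + \left(- \frac{1}{4}\right)^{2} + 25 + 2 \left(- \frac{1}{4}\right) \left(-5\right)}{-1 - \frac{1}{4}} \left(-7\right) \left(-26\right) = \frac{-3 - 5 + \frac{1}{16} + 25 + \frac{5}{2}}{- \frac{5}{4}} \left(-7\right) \left(-26\right) = \left(- \frac{4}{5}\right) \frac{313}{16} \left(-7\right) \left(-26\right) = \left(- \frac{313}{20}\right) \left(-7\right) \left(-26\right) = \frac{2191}{20} \left(-26\right) = - \frac{28483}{10}$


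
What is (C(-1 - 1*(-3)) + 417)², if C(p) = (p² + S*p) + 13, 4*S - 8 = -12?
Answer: 186624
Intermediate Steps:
S = -1 (S = 2 + (¼)*(-12) = 2 - 3 = -1)
C(p) = 13 + p² - p (C(p) = (p² - p) + 13 = 13 + p² - p)
(C(-1 - 1*(-3)) + 417)² = ((13 + (-1 - 1*(-3))² - (-1 - 1*(-3))) + 417)² = ((13 + (-1 + 3)² - (-1 + 3)) + 417)² = ((13 + 2² - 1*2) + 417)² = ((13 + 4 - 2) + 417)² = (15 + 417)² = 432² = 186624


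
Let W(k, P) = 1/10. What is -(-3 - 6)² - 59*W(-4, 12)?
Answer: -869/10 ≈ -86.900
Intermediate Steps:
W(k, P) = ⅒
-(-3 - 6)² - 59*W(-4, 12) = -(-3 - 6)² - 59*⅒ = -1*(-9)² - 59/10 = -1*81 - 59/10 = -81 - 59/10 = -869/10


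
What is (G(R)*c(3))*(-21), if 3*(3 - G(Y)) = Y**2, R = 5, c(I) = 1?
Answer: 112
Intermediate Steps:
G(Y) = 3 - Y**2/3
(G(R)*c(3))*(-21) = ((3 - 1/3*5**2)*1)*(-21) = ((3 - 1/3*25)*1)*(-21) = ((3 - 25/3)*1)*(-21) = -16/3*1*(-21) = -16/3*(-21) = 112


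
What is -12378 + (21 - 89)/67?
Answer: -829394/67 ≈ -12379.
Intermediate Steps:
-12378 + (21 - 89)/67 = -12378 + (1/67)*(-68) = -12378 - 68/67 = -829394/67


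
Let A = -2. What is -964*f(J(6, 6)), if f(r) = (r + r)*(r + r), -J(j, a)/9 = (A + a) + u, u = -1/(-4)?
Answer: -5641569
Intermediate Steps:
u = 1/4 (u = -1*(-1/4) = 1/4 ≈ 0.25000)
J(j, a) = 63/4 - 9*a (J(j, a) = -9*((-2 + a) + 1/4) = -9*(-7/4 + a) = 63/4 - 9*a)
f(r) = 4*r**2 (f(r) = (2*r)*(2*r) = 4*r**2)
-964*f(J(6, 6)) = -3856*(63/4 - 9*6)**2 = -3856*(63/4 - 54)**2 = -3856*(-153/4)**2 = -3856*23409/16 = -964*23409/4 = -5641569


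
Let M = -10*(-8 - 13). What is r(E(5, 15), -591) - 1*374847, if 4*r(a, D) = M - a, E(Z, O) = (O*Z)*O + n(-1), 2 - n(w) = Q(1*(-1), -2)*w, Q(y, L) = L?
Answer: -1500303/4 ≈ -3.7508e+5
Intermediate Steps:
n(w) = 2 + 2*w (n(w) = 2 - (-2)*w = 2 + 2*w)
M = 210 (M = -10*(-21) = 210)
E(Z, O) = Z*O**2 (E(Z, O) = (O*Z)*O + (2 + 2*(-1)) = Z*O**2 + (2 - 2) = Z*O**2 + 0 = Z*O**2)
r(a, D) = 105/2 - a/4 (r(a, D) = (210 - a)/4 = 105/2 - a/4)
r(E(5, 15), -591) - 1*374847 = (105/2 - 5*15**2/4) - 1*374847 = (105/2 - 5*225/4) - 374847 = (105/2 - 1/4*1125) - 374847 = (105/2 - 1125/4) - 374847 = -915/4 - 374847 = -1500303/4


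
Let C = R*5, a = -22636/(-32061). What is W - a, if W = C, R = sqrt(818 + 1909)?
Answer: -22636/32061 + 15*sqrt(303) ≈ 260.40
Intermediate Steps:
R = 3*sqrt(303) (R = sqrt(2727) = 3*sqrt(303) ≈ 52.221)
a = 22636/32061 (a = -22636*(-1/32061) = 22636/32061 ≈ 0.70603)
C = 15*sqrt(303) (C = (3*sqrt(303))*5 = 15*sqrt(303) ≈ 261.10)
W = 15*sqrt(303) ≈ 261.10
W - a = 15*sqrt(303) - 1*22636/32061 = 15*sqrt(303) - 22636/32061 = -22636/32061 + 15*sqrt(303)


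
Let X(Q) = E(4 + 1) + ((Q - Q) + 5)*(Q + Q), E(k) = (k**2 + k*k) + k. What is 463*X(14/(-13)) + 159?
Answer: 268292/13 ≈ 20638.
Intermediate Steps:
E(k) = k + 2*k**2 (E(k) = (k**2 + k**2) + k = 2*k**2 + k = k + 2*k**2)
X(Q) = 55 + 10*Q (X(Q) = (4 + 1)*(1 + 2*(4 + 1)) + ((Q - Q) + 5)*(Q + Q) = 5*(1 + 2*5) + (0 + 5)*(2*Q) = 5*(1 + 10) + 5*(2*Q) = 5*11 + 10*Q = 55 + 10*Q)
463*X(14/(-13)) + 159 = 463*(55 + 10*(14/(-13))) + 159 = 463*(55 + 10*(14*(-1/13))) + 159 = 463*(55 + 10*(-14/13)) + 159 = 463*(55 - 140/13) + 159 = 463*(575/13) + 159 = 266225/13 + 159 = 268292/13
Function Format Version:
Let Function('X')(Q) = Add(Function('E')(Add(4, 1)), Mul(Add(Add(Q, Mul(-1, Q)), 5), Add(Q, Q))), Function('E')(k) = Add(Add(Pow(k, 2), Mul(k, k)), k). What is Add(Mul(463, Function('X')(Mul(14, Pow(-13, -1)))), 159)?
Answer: Rational(268292, 13) ≈ 20638.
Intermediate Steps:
Function('E')(k) = Add(k, Mul(2, Pow(k, 2))) (Function('E')(k) = Add(Add(Pow(k, 2), Pow(k, 2)), k) = Add(Mul(2, Pow(k, 2)), k) = Add(k, Mul(2, Pow(k, 2))))
Function('X')(Q) = Add(55, Mul(10, Q)) (Function('X')(Q) = Add(Mul(Add(4, 1), Add(1, Mul(2, Add(4, 1)))), Mul(Add(Add(Q, Mul(-1, Q)), 5), Add(Q, Q))) = Add(Mul(5, Add(1, Mul(2, 5))), Mul(Add(0, 5), Mul(2, Q))) = Add(Mul(5, Add(1, 10)), Mul(5, Mul(2, Q))) = Add(Mul(5, 11), Mul(10, Q)) = Add(55, Mul(10, Q)))
Add(Mul(463, Function('X')(Mul(14, Pow(-13, -1)))), 159) = Add(Mul(463, Add(55, Mul(10, Mul(14, Pow(-13, -1))))), 159) = Add(Mul(463, Add(55, Mul(10, Mul(14, Rational(-1, 13))))), 159) = Add(Mul(463, Add(55, Mul(10, Rational(-14, 13)))), 159) = Add(Mul(463, Add(55, Rational(-140, 13))), 159) = Add(Mul(463, Rational(575, 13)), 159) = Add(Rational(266225, 13), 159) = Rational(268292, 13)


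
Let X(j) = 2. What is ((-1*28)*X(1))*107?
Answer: -5992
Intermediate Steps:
((-1*28)*X(1))*107 = (-1*28*2)*107 = -28*2*107 = -56*107 = -5992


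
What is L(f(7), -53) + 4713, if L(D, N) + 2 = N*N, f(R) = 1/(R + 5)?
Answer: 7520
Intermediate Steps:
f(R) = 1/(5 + R)
L(D, N) = -2 + N**2 (L(D, N) = -2 + N*N = -2 + N**2)
L(f(7), -53) + 4713 = (-2 + (-53)**2) + 4713 = (-2 + 2809) + 4713 = 2807 + 4713 = 7520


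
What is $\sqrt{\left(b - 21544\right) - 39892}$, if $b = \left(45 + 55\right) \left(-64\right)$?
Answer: $2 i \sqrt{16959} \approx 260.45 i$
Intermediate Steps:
$b = -6400$ ($b = 100 \left(-64\right) = -6400$)
$\sqrt{\left(b - 21544\right) - 39892} = \sqrt{\left(-6400 - 21544\right) - 39892} = \sqrt{-27944 - 39892} = \sqrt{-67836} = 2 i \sqrt{16959}$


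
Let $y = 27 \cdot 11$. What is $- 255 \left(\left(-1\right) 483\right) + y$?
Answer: $123462$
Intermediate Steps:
$y = 297$
$- 255 \left(\left(-1\right) 483\right) + y = - 255 \left(\left(-1\right) 483\right) + 297 = \left(-255\right) \left(-483\right) + 297 = 123165 + 297 = 123462$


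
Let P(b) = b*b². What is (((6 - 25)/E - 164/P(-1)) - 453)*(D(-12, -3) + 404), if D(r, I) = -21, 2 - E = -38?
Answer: -4434757/40 ≈ -1.1087e+5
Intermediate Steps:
E = 40 (E = 2 - 1*(-38) = 2 + 38 = 40)
P(b) = b³
(((6 - 25)/E - 164/P(-1)) - 453)*(D(-12, -3) + 404) = (((6 - 25)/40 - 164/((-1)³)) - 453)*(-21 + 404) = ((-19*1/40 - 164/(-1)) - 453)*383 = ((-19/40 - 164*(-1)) - 453)*383 = ((-19/40 + 164) - 453)*383 = (6541/40 - 453)*383 = -11579/40*383 = -4434757/40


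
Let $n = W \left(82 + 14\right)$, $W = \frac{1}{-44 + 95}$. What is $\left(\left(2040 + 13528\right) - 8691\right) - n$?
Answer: $\frac{116877}{17} \approx 6875.1$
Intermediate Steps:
$W = \frac{1}{51} \approx 0.019608$
$n = \frac{32}{17}$ ($n = \frac{82 + 14}{51} = \frac{1}{51} \cdot 96 = \frac{32}{17} \approx 1.8824$)
$\left(\left(2040 + 13528\right) - 8691\right) - n = \left(\left(2040 + 13528\right) - 8691\right) - \frac{32}{17} = \left(15568 - 8691\right) - \frac{32}{17} = 6877 - \frac{32}{17} = \frac{116877}{17}$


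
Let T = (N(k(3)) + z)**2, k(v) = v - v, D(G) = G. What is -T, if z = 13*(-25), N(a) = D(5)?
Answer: -102400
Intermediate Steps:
k(v) = 0
N(a) = 5
z = -325
T = 102400 (T = (5 - 325)**2 = (-320)**2 = 102400)
-T = -1*102400 = -102400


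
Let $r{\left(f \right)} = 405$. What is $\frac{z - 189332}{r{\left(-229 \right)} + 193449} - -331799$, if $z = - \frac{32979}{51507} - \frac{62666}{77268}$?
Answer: $\frac{14221387905305414735}{42861581160228} \approx 3.318 \cdot 10^{5}$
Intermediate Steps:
$z = - \frac{320886613}{221102382}$ ($z = \left(-32979\right) \frac{1}{51507} - \frac{31333}{38634} = - \frac{10993}{17169} - \frac{31333}{38634} = - \frac{320886613}{221102382} \approx -1.4513$)
$\frac{z - 189332}{r{\left(-229 \right)} + 193449} - -331799 = \frac{- \frac{320886613}{221102382} - 189332}{405 + 193449} - -331799 = - \frac{41862077075437}{221102382 \cdot 193854} + 331799 = \left(- \frac{41862077075437}{221102382}\right) \frac{1}{193854} + 331799 = - \frac{41862077075437}{42861581160228} + 331799 = \frac{14221387905305414735}{42861581160228}$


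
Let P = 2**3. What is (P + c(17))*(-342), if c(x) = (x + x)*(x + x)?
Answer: -398088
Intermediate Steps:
P = 8
c(x) = 4*x**2 (c(x) = (2*x)*(2*x) = 4*x**2)
(P + c(17))*(-342) = (8 + 4*17**2)*(-342) = (8 + 4*289)*(-342) = (8 + 1156)*(-342) = 1164*(-342) = -398088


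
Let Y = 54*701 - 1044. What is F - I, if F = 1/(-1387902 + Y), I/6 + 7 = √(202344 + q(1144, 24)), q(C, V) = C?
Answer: 56745863/1351092 - 24*√12718 ≈ -2664.6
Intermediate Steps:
Y = 36810 (Y = 37854 - 1044 = 36810)
I = -42 + 24*√12718 (I = -42 + 6*√(202344 + 1144) = -42 + 6*√203488 = -42 + 6*(4*√12718) = -42 + 24*√12718 ≈ 2664.6)
F = -1/1351092 (F = 1/(-1387902 + 36810) = 1/(-1351092) = -1/1351092 ≈ -7.4014e-7)
F - I = -1/1351092 - (-42 + 24*√12718) = -1/1351092 + (42 - 24*√12718) = 56745863/1351092 - 24*√12718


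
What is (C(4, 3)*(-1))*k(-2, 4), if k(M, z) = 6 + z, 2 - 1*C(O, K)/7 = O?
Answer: 140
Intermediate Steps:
C(O, K) = 14 - 7*O
(C(4, 3)*(-1))*k(-2, 4) = ((14 - 7*4)*(-1))*(6 + 4) = ((14 - 28)*(-1))*10 = -14*(-1)*10 = 14*10 = 140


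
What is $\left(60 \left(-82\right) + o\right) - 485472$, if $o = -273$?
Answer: $-490665$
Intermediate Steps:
$\left(60 \left(-82\right) + o\right) - 485472 = \left(60 \left(-82\right) - 273\right) - 485472 = \left(-4920 - 273\right) - 485472 = -5193 - 485472 = -490665$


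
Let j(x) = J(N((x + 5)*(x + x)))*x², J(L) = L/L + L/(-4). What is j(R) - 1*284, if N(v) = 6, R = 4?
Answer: -292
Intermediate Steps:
J(L) = 1 - L/4 (J(L) = 1 + L*(-¼) = 1 - L/4)
j(x) = -x²/2 (j(x) = (1 - ¼*6)*x² = (1 - 3/2)*x² = -x²/2)
j(R) - 1*284 = -½*4² - 1*284 = -½*16 - 284 = -8 - 284 = -292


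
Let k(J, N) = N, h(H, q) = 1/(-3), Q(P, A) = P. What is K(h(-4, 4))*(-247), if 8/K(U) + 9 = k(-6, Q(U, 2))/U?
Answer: 247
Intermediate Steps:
h(H, q) = -⅓
K(U) = -1 (K(U) = 8/(-9 + U/U) = 8/(-9 + 1) = 8/(-8) = 8*(-⅛) = -1)
K(h(-4, 4))*(-247) = -1*(-247) = 247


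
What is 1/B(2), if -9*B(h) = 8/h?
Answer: -9/4 ≈ -2.2500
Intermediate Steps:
B(h) = -8/(9*h)
1/B(2) = 1/(-8/9/2) = 1/(-8/9*1/2) = 1/(-4/9) = -9/4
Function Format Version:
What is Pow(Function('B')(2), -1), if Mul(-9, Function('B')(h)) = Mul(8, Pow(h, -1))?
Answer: Rational(-9, 4) ≈ -2.2500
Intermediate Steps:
Function('B')(h) = Mul(Rational(-8, 9), Pow(h, -1)) (Function('B')(h) = Mul(Rational(-1, 9), Mul(8, Pow(h, -1))) = Mul(Rational(-8, 9), Pow(h, -1)))
Pow(Function('B')(2), -1) = Pow(Mul(Rational(-8, 9), Pow(2, -1)), -1) = Pow(Mul(Rational(-8, 9), Rational(1, 2)), -1) = Pow(Rational(-4, 9), -1) = Rational(-9, 4)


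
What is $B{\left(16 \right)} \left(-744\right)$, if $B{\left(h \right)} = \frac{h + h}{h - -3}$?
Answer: $- \frac{23808}{19} \approx -1253.1$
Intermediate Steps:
$B{\left(h \right)} = \frac{2 h}{3 + h}$ ($B{\left(h \right)} = \frac{2 h}{h + \left(-13 + 16\right)} = \frac{2 h}{h + 3} = \frac{2 h}{3 + h}$)
$B{\left(16 \right)} \left(-744\right) = 2 \cdot 16 \frac{1}{3 + 16} \left(-744\right) = 2 \cdot 16 \cdot \frac{1}{19} \left(-744\right) = \frac{32}{19} \left(-744\right) = - \frac{23808}{19}$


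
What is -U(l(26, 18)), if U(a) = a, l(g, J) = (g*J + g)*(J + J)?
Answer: -17784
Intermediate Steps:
l(g, J) = 2*J*(g + J*g) (l(g, J) = (J*g + g)*(2*J) = (g + J*g)*(2*J) = 2*J*(g + J*g))
-U(l(26, 18)) = -2*18*26*(1 + 18) = -2*18*26*19 = -1*17784 = -17784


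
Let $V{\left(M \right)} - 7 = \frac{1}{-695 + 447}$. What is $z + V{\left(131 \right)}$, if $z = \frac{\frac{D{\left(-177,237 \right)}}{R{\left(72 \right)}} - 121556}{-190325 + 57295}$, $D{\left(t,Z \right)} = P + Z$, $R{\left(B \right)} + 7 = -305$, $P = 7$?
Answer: $\frac{5088586073}{643333080} \approx 7.9097$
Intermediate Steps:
$R{\left(B \right)} = -312$ ($R{\left(B \right)} = -7 - 305 = -312$)
$D{\left(t,Z \right)} = 7 + Z$
$V{\left(M \right)} = \frac{1735}{248}$ ($V{\left(M \right)} = 7 + \frac{1}{-695 + 447} = 7 + \frac{1}{-248} = 7 - \frac{1}{248} = \frac{1735}{248}$)
$z = \frac{9481429}{10376340}$ ($z = \frac{\frac{7 + 237}{-312} - 121556}{-190325 + 57295} = \frac{244 \left(- \frac{1}{312}\right) - 121556}{-133030} = \left(- \frac{61}{78} - 121556\right) \left(- \frac{1}{133030}\right) = \left(- \frac{9481429}{78}\right) \left(- \frac{1}{133030}\right) = \frac{9481429}{10376340} \approx 0.91375$)
$z + V{\left(131 \right)} = \frac{9481429}{10376340} + \frac{1735}{248} = \frac{5088586073}{643333080}$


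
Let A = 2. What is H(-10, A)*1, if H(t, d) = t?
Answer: -10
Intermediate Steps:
H(-10, A)*1 = -10*1 = -10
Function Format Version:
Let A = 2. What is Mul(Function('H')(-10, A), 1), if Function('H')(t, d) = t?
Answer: -10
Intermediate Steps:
Mul(Function('H')(-10, A), 1) = Mul(-10, 1) = -10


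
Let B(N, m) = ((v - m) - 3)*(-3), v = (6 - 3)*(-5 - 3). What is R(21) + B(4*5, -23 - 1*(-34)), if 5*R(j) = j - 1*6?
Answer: 117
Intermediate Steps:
v = -24 (v = 3*(-8) = -24)
B(N, m) = 81 + 3*m (B(N, m) = ((-24 - m) - 3)*(-3) = (-27 - m)*(-3) = 81 + 3*m)
R(j) = -6/5 + j/5 (R(j) = (j - 1*6)/5 = (j - 6)/5 = (-6 + j)/5 = -6/5 + j/5)
R(21) + B(4*5, -23 - 1*(-34)) = (-6/5 + (⅕)*21) + (81 + 3*(-23 - 1*(-34))) = (-6/5 + 21/5) + (81 + 3*(-23 + 34)) = 3 + (81 + 3*11) = 3 + (81 + 33) = 3 + 114 = 117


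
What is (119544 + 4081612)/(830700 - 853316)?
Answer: -1050289/5654 ≈ -185.76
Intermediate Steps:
(119544 + 4081612)/(830700 - 853316) = 4201156/(-22616) = 4201156*(-1/22616) = -1050289/5654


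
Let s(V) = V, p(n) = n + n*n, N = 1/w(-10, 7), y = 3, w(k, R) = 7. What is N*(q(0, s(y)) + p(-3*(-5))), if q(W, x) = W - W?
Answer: 240/7 ≈ 34.286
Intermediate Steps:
N = ⅐ (N = 1/7 = ⅐ ≈ 0.14286)
p(n) = n + n²
q(W, x) = 0
N*(q(0, s(y)) + p(-3*(-5))) = (0 + (-3*(-5))*(1 - 3*(-5)))/7 = (0 + 15*(1 + 15))/7 = (0 + 15*16)/7 = (0 + 240)/7 = (⅐)*240 = 240/7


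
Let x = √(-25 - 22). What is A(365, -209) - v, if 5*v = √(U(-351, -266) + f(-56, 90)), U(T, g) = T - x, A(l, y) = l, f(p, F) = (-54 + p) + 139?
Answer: 365 - √(-322 - I*√47)/5 ≈ 364.96 + 3.5891*I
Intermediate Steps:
x = I*√47 (x = √(-47) = I*√47 ≈ 6.8557*I)
f(p, F) = 85 + p
U(T, g) = T - I*√47
v = √(-322 - I*√47)/5 (v = √((-351 - I*√47) + (85 - 56))/5 = √((-351 - I*√47) + 29)/5 = √(-322 - I*√47)/5 ≈ 0.038203 - 3.5891*I)
A(365, -209) - v = 365 - √(-322 - I*√47)/5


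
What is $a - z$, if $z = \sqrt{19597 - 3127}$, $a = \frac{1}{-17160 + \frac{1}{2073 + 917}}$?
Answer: $- \frac{2990}{51308399} - 3 \sqrt{1830} \approx -128.34$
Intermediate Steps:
$a = - \frac{2990}{51308399}$ ($a = \frac{1}{-17160 + \frac{1}{2990}} = \frac{1}{- \frac{51308399}{2990}} = - \frac{2990}{51308399} \approx -5.8275 \cdot 10^{-5}$)
$z = 3 \sqrt{1830}$ ($z = \sqrt{16470} = 3 \sqrt{1830} \approx 128.34$)
$a - z = - \frac{2990}{51308399} - 3 \sqrt{1830}$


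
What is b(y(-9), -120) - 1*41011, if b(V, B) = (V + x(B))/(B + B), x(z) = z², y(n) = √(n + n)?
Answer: -41071 - I*√2/80 ≈ -41071.0 - 0.017678*I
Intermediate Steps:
y(n) = √2*√n (y(n) = √(2*n) = √2*√n)
b(V, B) = (V + B²)/(2*B) (b(V, B) = (V + B²)/(B + B) = (V + B²)/((2*B)) = (V + B²)*(1/(2*B)) = (V + B²)/(2*B))
b(y(-9), -120) - 1*41011 = (½)*(√2*√(-9) + (-120)²)/(-120) - 1*41011 = (½)*(-1/120)*(√2*(3*I) + 14400) - 41011 = (½)*(-1/120)*(3*I*√2 + 14400) - 41011 = (½)*(-1/120)*(14400 + 3*I*√2) - 41011 = (-60 - I*√2/80) - 41011 = -41071 - I*√2/80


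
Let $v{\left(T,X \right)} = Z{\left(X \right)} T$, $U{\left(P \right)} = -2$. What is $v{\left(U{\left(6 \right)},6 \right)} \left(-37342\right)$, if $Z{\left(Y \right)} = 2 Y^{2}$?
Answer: $5377248$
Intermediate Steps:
$v{\left(T,X \right)} = 2 T X^{2}$ ($v{\left(T,X \right)} = 2 X^{2} T = 2 T X^{2}$)
$v{\left(U{\left(6 \right)},6 \right)} \left(-37342\right) = 2 \left(-2\right) 6^{2} \left(-37342\right) = 2 \left(-2\right) 36 \left(-37342\right) = \left(-144\right) \left(-37342\right) = 5377248$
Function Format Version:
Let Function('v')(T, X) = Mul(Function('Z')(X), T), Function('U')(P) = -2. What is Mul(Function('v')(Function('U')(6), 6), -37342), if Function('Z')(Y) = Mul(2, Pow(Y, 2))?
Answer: 5377248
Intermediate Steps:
Function('v')(T, X) = Mul(2, T, Pow(X, 2)) (Function('v')(T, X) = Mul(Mul(2, Pow(X, 2)), T) = Mul(2, T, Pow(X, 2)))
Mul(Function('v')(Function('U')(6), 6), -37342) = Mul(Mul(2, -2, Pow(6, 2)), -37342) = Mul(Mul(2, -2, 36), -37342) = Mul(-144, -37342) = 5377248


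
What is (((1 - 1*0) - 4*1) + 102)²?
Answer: 9801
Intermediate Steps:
(((1 - 1*0) - 4*1) + 102)² = (((1 + 0) - 4) + 102)² = ((1 - 4) + 102)² = (-3 + 102)² = 99² = 9801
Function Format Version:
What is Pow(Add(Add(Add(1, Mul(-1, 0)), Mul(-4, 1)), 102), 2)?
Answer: 9801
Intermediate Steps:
Pow(Add(Add(Add(1, Mul(-1, 0)), Mul(-4, 1)), 102), 2) = Pow(Add(Add(Add(1, 0), -4), 102), 2) = Pow(Add(Add(1, -4), 102), 2) = Pow(Add(-3, 102), 2) = Pow(99, 2) = 9801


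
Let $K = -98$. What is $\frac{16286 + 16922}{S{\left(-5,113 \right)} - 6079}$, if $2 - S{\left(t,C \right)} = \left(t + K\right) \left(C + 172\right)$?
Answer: $\frac{16604}{11639} \approx 1.4266$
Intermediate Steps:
$S{\left(t,C \right)} = 2 - \left(-98 + t\right) \left(172 + C\right)$ ($S{\left(t,C \right)} = 2 - \left(t - 98\right) \left(C + 172\right) = 2 - \left(-98 + t\right) \left(172 + C\right)$)
$\frac{16286 + 16922}{S{\left(-5,113 \right)} - 6079} = \frac{16286 + 16922}{\left(16858 - -860 + 98 \cdot 113 - 113 \left(-5\right)\right) - 6079} = \frac{33208}{\left(16858 + 860 + 11074 + 565\right) - 6079} = \frac{33208}{29357 - 6079} = \frac{33208}{23278} = 33208 \cdot \frac{1}{23278} = \frac{16604}{11639}$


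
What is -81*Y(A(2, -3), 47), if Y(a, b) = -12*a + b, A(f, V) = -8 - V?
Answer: -8667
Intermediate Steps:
Y(a, b) = b - 12*a
-81*Y(A(2, -3), 47) = -81*(47 - 12*(-8 - 1*(-3))) = -81*(47 - 12*(-8 + 3)) = -81*(47 - 12*(-5)) = -81*(47 + 60) = -81*107 = -8667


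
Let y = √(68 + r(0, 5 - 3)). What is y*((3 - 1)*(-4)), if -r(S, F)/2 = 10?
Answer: -32*√3 ≈ -55.426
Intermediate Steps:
r(S, F) = -20 (r(S, F) = -2*10 = -20)
y = 4*√3 (y = √(68 - 20) = √48 = 4*√3 ≈ 6.9282)
y*((3 - 1)*(-4)) = (4*√3)*((3 - 1)*(-4)) = (4*√3)*(2*(-4)) = (4*√3)*(-8) = -32*√3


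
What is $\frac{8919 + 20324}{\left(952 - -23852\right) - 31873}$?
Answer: $- \frac{29243}{7069} \approx -4.1368$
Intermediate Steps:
$\frac{8919 + 20324}{\left(952 - -23852\right) - 31873} = \frac{29243}{\left(952 + 23852\right) - 31873} = \frac{29243}{24804 - 31873} = \frac{29243}{-7069} = 29243 \left(- \frac{1}{7069}\right) = - \frac{29243}{7069}$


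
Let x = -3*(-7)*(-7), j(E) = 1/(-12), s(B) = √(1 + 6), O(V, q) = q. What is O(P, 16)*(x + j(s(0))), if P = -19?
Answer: -7060/3 ≈ -2353.3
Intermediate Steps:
s(B) = √7
j(E) = -1/12
x = -147 (x = 21*(-7) = -147)
O(P, 16)*(x + j(s(0))) = 16*(-147 - 1/12) = 16*(-1765/12) = -7060/3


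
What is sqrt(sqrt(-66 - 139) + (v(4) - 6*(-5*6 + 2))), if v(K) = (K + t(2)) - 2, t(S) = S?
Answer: sqrt(172 + I*sqrt(205)) ≈ 13.126 + 0.54539*I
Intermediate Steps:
v(K) = K (v(K) = (K + 2) - 2 = (2 + K) - 2 = K)
sqrt(sqrt(-66 - 139) + (v(4) - 6*(-5*6 + 2))) = sqrt(sqrt(-66 - 139) + (4 - 6*(-5*6 + 2))) = sqrt(sqrt(-205) + (4 - 6*(-30 + 2))) = sqrt(I*sqrt(205) + (4 - 6*(-28))) = sqrt(I*sqrt(205) + (4 + 168)) = sqrt(I*sqrt(205) + 172) = sqrt(172 + I*sqrt(205))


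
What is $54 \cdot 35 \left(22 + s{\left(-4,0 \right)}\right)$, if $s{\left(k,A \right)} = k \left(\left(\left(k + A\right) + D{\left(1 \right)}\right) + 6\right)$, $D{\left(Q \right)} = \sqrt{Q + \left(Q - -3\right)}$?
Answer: $26460 - 7560 \sqrt{5} \approx 9555.3$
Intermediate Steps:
$D{\left(Q \right)} = \sqrt{3 + 2 Q}$ ($D{\left(Q \right)} = \sqrt{Q + \left(Q + 3\right)} = \sqrt{Q + \left(3 + Q\right)} = \sqrt{3 + 2 Q}$)
$s{\left(k,A \right)} = k \left(6 + A + k + \sqrt{5}\right)$ ($s{\left(k,A \right)} = k \left(\left(\left(k + A\right) + \sqrt{3 + 2 \cdot 1}\right) + 6\right) = k \left(\left(\left(A + k\right) + \sqrt{3 + 2}\right) + 6\right) = k \left(\left(\left(A + k\right) + \sqrt{5}\right) + 6\right) = k \left(\left(A + k + \sqrt{5}\right) + 6\right) = k \left(6 + A + k + \sqrt{5}\right)$)
$54 \cdot 35 \left(22 + s{\left(-4,0 \right)}\right) = 54 \cdot 35 \left(22 - 4 \left(6 + 0 - 4 + \sqrt{5}\right)\right) = 54 \cdot 35 \left(22 - 4 \left(2 + \sqrt{5}\right)\right) = 54 \cdot 35 \left(22 - \left(8 + 4 \sqrt{5}\right)\right) = 54 \cdot 35 \left(14 - 4 \sqrt{5}\right) = 54 \left(490 - 140 \sqrt{5}\right) = 26460 - 7560 \sqrt{5}$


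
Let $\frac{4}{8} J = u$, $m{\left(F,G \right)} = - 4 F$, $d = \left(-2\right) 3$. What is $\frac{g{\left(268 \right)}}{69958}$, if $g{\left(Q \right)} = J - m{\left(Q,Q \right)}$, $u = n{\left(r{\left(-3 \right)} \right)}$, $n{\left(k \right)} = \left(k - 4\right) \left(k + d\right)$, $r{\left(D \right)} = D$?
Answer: $\frac{599}{34979} \approx 0.017125$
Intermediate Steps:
$d = -6$
$n{\left(k \right)} = \left(-6 + k\right) \left(-4 + k\right)$ ($n{\left(k \right)} = \left(k - 4\right) \left(k - 6\right) = \left(-4 + k\right) \left(-6 + k\right) = \left(-6 + k\right) \left(-4 + k\right)$)
$u = 63$ ($u = 24 + \left(-3\right)^{2} - -30 = 24 + 9 + 30 = 63$)
$J = 126$ ($J = 2 \cdot 63 = 126$)
$g{\left(Q \right)} = 126 + 4 Q$ ($g{\left(Q \right)} = 126 - - 4 Q = 126 + 4 Q$)
$\frac{g{\left(268 \right)}}{69958} = \frac{126 + 4 \cdot 268}{69958} = \left(126 + 1072\right) \frac{1}{69958} = 1198 \cdot \frac{1}{69958} = \frac{599}{34979}$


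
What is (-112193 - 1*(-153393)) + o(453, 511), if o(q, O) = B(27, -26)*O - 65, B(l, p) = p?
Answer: 27849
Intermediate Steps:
o(q, O) = -65 - 26*O (o(q, O) = -26*O - 65 = -65 - 26*O)
(-112193 - 1*(-153393)) + o(453, 511) = (-112193 - 1*(-153393)) + (-65 - 26*511) = (-112193 + 153393) + (-65 - 13286) = 41200 - 13351 = 27849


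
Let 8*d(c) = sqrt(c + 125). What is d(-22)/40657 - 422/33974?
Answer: -211/16987 + sqrt(103)/325256 ≈ -0.012390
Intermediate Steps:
d(c) = sqrt(125 + c)/8 (d(c) = sqrt(c + 125)/8 = sqrt(125 + c)/8)
d(-22)/40657 - 422/33974 = (sqrt(125 - 22)/8)/40657 - 422/33974 = (sqrt(103)/8)*(1/40657) - 422*1/33974 = sqrt(103)/325256 - 211/16987 = -211/16987 + sqrt(103)/325256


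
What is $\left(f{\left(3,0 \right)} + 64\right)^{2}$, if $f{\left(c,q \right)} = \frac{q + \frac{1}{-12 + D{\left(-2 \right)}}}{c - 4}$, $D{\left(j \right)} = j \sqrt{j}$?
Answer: $\frac{- 558593 i + 196864 \sqrt{2}}{8 \left(- 17 i + 6 \sqrt{2}\right)} \approx 4106.1 - 2.3848 i$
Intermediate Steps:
$D{\left(j \right)} = j^{\frac{3}{2}}$
$f{\left(c,q \right)} = \frac{q + \frac{1}{-12 - 2 i \sqrt{2}}}{-4 + c}$ ($f{\left(c,q \right)} = \frac{q + \frac{1}{-12 + \left(-2\right)^{\frac{3}{2}}}}{c - 4} = \frac{q + \frac{1}{-12 - 2 i \sqrt{2}}}{-4 + c}$)
$\left(f{\left(3,0 \right)} + 64\right)^{2} = \left(\frac{\frac{1}{2} - 0 - i 0 \sqrt{2}}{24 - 18 + 4 i \sqrt{2} - i 3 \sqrt{2}} + 64\right)^{2} = \left(\frac{\frac{1}{2} + 0 + 0}{24 - 18 + 4 i \sqrt{2} - 3 i \sqrt{2}} + 64\right)^{2} = \left(\frac{1}{6 + i \sqrt{2}} \cdot \frac{1}{2} + 64\right)^{2} = \left(\frac{1}{2 \left(6 + i \sqrt{2}\right)} + 64\right)^{2} = \left(64 + \frac{1}{2 \left(6 + i \sqrt{2}\right)}\right)^{2}$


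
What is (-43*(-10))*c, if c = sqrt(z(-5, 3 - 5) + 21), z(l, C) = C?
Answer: 430*sqrt(19) ≈ 1874.3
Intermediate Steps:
c = sqrt(19) (c = sqrt((3 - 5) + 21) = sqrt(-2 + 21) = sqrt(19) ≈ 4.3589)
(-43*(-10))*c = (-43*(-10))*sqrt(19) = 430*sqrt(19)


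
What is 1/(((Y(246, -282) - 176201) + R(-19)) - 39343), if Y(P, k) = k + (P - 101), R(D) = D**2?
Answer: -1/215320 ≈ -4.6443e-6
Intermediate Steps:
Y(P, k) = -101 + P + k (Y(P, k) = k + (-101 + P) = -101 + P + k)
1/(((Y(246, -282) - 176201) + R(-19)) - 39343) = 1/((((-101 + 246 - 282) - 176201) + (-19)**2) - 39343) = 1/(((-137 - 176201) + 361) - 39343) = 1/((-176338 + 361) - 39343) = 1/(-175977 - 39343) = 1/(-215320) = -1/215320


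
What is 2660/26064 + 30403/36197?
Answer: 222176953/235859652 ≈ 0.94199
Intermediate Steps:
2660/26064 + 30403/36197 = 2660*(1/26064) + 30403*(1/36197) = 665/6516 + 30403/36197 = 222176953/235859652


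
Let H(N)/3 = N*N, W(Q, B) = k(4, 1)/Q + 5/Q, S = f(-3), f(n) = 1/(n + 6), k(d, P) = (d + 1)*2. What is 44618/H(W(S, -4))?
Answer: 44618/6075 ≈ 7.3445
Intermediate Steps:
k(d, P) = 2 + 2*d (k(d, P) = (1 + d)*2 = 2 + 2*d)
f(n) = 1/(6 + n)
S = ⅓ (S = 1/(6 - 3) = 1/3 = ⅓ ≈ 0.33333)
W(Q, B) = 15/Q (W(Q, B) = (2 + 2*4)/Q + 5/Q = (2 + 8)/Q + 5/Q = 10/Q + 5/Q = 15/Q)
H(N) = 3*N² (H(N) = 3*(N*N) = 3*N²)
44618/H(W(S, -4)) = 44618/((3*(15/(⅓))²)) = 44618/((3*(15*3)²)) = 44618/((3*45²)) = 44618/((3*2025)) = 44618/6075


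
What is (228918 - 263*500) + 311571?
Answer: 408989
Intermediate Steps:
(228918 - 263*500) + 311571 = (228918 - 131500) + 311571 = 97418 + 311571 = 408989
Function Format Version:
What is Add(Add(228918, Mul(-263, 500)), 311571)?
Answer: 408989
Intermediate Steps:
Add(Add(228918, Mul(-263, 500)), 311571) = Add(Add(228918, -131500), 311571) = Add(97418, 311571) = 408989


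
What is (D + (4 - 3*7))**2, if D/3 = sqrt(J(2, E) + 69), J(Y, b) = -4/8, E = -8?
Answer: 1811/2 - 51*sqrt(274) ≈ 61.300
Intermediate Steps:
J(Y, b) = -1/2 (J(Y, b) = -4*1/8 = -1/2)
D = 3*sqrt(274)/2 (D = 3*sqrt(-1/2 + 69) = 3*sqrt(137/2) = 3*(sqrt(274)/2) = 3*sqrt(274)/2 ≈ 24.829)
(D + (4 - 3*7))**2 = (3*sqrt(274)/2 + (4 - 3*7))**2 = (3*sqrt(274)/2 + (4 - 21))**2 = (3*sqrt(274)/2 - 17)**2 = (-17 + 3*sqrt(274)/2)**2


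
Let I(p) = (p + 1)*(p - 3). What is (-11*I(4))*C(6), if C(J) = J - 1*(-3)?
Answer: -495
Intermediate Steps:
I(p) = (1 + p)*(-3 + p)
C(J) = 3 + J (C(J) = J + 3 = 3 + J)
(-11*I(4))*C(6) = (-11*(-3 + 4**2 - 2*4))*(3 + 6) = -11*(-3 + 16 - 8)*9 = -11*5*9 = -55*9 = -495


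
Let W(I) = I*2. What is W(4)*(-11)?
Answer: -88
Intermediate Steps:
W(I) = 2*I
W(4)*(-11) = (2*4)*(-11) = 8*(-11) = -88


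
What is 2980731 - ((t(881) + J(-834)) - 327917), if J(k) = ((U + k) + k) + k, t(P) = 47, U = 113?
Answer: 3310990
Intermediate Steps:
J(k) = 113 + 3*k (J(k) = ((113 + k) + k) + k = (113 + 2*k) + k = 113 + 3*k)
2980731 - ((t(881) + J(-834)) - 327917) = 2980731 - ((47 + (113 + 3*(-834))) - 327917) = 2980731 - ((47 + (113 - 2502)) - 327917) = 2980731 - ((47 - 2389) - 327917) = 2980731 - (-2342 - 327917) = 2980731 - 1*(-330259) = 2980731 + 330259 = 3310990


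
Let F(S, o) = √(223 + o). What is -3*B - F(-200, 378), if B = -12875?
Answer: 38625 - √601 ≈ 38601.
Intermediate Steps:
-3*B - F(-200, 378) = -3*(-12875) - √(223 + 378) = 38625 - √601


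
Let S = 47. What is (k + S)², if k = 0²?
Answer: 2209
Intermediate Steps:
k = 0
(k + S)² = (0 + 47)² = 47² = 2209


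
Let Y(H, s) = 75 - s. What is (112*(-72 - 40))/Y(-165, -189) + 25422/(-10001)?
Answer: -16520494/330033 ≈ -50.057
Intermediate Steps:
(112*(-72 - 40))/Y(-165, -189) + 25422/(-10001) = (112*(-72 - 40))/(75 - 1*(-189)) + 25422/(-10001) = (112*(-112))/(75 + 189) + 25422*(-1/10001) = -12544/264 - 25422/10001 = -12544*1/264 - 25422/10001 = -1568/33 - 25422/10001 = -16520494/330033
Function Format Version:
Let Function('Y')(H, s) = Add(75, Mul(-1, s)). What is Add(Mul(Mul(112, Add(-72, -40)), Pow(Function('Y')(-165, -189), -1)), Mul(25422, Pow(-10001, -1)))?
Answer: Rational(-16520494, 330033) ≈ -50.057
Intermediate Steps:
Add(Mul(Mul(112, Add(-72, -40)), Pow(Function('Y')(-165, -189), -1)), Mul(25422, Pow(-10001, -1))) = Add(Mul(Mul(112, Add(-72, -40)), Pow(Add(75, Mul(-1, -189)), -1)), Mul(25422, Pow(-10001, -1))) = Add(Mul(Mul(112, -112), Pow(Add(75, 189), -1)), Mul(25422, Rational(-1, 10001))) = Add(Mul(-12544, Pow(264, -1)), Rational(-25422, 10001)) = Add(Mul(-12544, Rational(1, 264)), Rational(-25422, 10001)) = Add(Rational(-1568, 33), Rational(-25422, 10001)) = Rational(-16520494, 330033)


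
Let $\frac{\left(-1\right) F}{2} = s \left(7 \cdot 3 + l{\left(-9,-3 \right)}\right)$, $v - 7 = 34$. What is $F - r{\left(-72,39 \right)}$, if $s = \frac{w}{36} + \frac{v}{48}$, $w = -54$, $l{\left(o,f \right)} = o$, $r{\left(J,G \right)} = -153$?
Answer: $\frac{337}{2} \approx 168.5$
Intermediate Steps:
$v = 41$ ($v = 7 + 34 = 41$)
$s = - \frac{31}{48}$ ($s = - \frac{54}{36} + \frac{41}{48} = \left(-54\right) \frac{1}{36} + 41 \cdot \frac{1}{48} = - \frac{3}{2} + \frac{41}{48} = - \frac{31}{48} \approx -0.64583$)
$F = \frac{31}{2}$ ($F = - 2 \left(- \frac{31 \left(7 \cdot 3 - 9\right)}{48}\right) = - 2 \left(- \frac{31 \left(21 - 9\right)}{48}\right) = - 2 \left(\left(- \frac{31}{48}\right) 12\right) = \left(-2\right) \left(- \frac{31}{4}\right) = \frac{31}{2} \approx 15.5$)
$F - r{\left(-72,39 \right)} = \frac{31}{2} - -153 = \frac{31}{2} + 153 = \frac{337}{2}$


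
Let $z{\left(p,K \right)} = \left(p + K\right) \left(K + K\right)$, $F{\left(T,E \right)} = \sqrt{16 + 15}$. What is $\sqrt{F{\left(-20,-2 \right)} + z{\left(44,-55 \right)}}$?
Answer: $\sqrt{1210 + \sqrt{31}} \approx 34.865$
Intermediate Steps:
$F{\left(T,E \right)} = \sqrt{31}$
$z{\left(p,K \right)} = 2 K \left(K + p\right)$ ($z{\left(p,K \right)} = \left(K + p\right) 2 K = 2 K \left(K + p\right)$)
$\sqrt{F{\left(-20,-2 \right)} + z{\left(44,-55 \right)}} = \sqrt{\sqrt{31} + 2 \left(-55\right) \left(-55 + 44\right)} = \sqrt{\sqrt{31} + 2 \left(-55\right) \left(-11\right)} = \sqrt{\sqrt{31} + 1210} = \sqrt{1210 + \sqrt{31}}$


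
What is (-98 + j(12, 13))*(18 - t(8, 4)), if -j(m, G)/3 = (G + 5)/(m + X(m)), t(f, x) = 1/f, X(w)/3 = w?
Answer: -113399/64 ≈ -1771.9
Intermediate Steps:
X(w) = 3*w
j(m, G) = -3*(5 + G)/(4*m) (j(m, G) = -3*(G + 5)/(m + 3*m) = -3*(5 + G)/(4*m))
(-98 + j(12, 13))*(18 - t(8, 4)) = (-98 + (¾)*(-5 - 1*13)/12)*(18 - 1/8) = (-98 + (¾)*(1/12)*(-5 - 13))*(18 - 1*⅛) = (-98 + (¾)*(1/12)*(-18))*(18 - ⅛) = (-98 - 9/8)*(143/8) = -793/8*143/8 = -113399/64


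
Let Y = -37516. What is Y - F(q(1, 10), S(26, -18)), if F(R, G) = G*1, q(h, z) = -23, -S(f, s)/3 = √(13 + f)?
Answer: -37516 + 3*√39 ≈ -37497.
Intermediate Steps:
S(f, s) = -3*√(13 + f)
F(R, G) = G
Y - F(q(1, 10), S(26, -18)) = -37516 - (-3)*√(13 + 26) = -37516 - (-3)*√39 = -37516 + 3*√39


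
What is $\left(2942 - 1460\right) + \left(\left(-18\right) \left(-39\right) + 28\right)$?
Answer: $2212$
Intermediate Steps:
$\left(2942 - 1460\right) + \left(\left(-18\right) \left(-39\right) + 28\right) = 1482 + \left(702 + 28\right) = 1482 + 730 = 2212$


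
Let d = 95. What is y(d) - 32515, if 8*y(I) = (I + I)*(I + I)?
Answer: -56005/2 ≈ -28003.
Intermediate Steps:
y(I) = I²/2 (y(I) = ((I + I)*(I + I))/8 = ((2*I)*(2*I))/8 = (4*I²)/8 = I²/2)
y(d) - 32515 = (½)*95² - 32515 = (½)*9025 - 32515 = 9025/2 - 32515 = -56005/2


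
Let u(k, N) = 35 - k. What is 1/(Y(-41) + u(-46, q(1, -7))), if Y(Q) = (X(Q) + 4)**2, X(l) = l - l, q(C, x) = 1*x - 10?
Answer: 1/97 ≈ 0.010309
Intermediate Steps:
q(C, x) = -10 + x (q(C, x) = x - 10 = -10 + x)
X(l) = 0
Y(Q) = 16 (Y(Q) = (0 + 4)**2 = 4**2 = 16)
1/(Y(-41) + u(-46, q(1, -7))) = 1/(16 + (35 - 1*(-46))) = 1/(16 + (35 + 46)) = 1/(16 + 81) = 1/97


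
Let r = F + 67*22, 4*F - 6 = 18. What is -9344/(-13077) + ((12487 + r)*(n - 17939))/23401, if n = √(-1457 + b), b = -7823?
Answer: -3276276169057/306014877 + 111736*I*√145/23401 ≈ -10706.0 + 57.497*I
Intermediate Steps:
F = 6 (F = 3/2 + (¼)*18 = 3/2 + 9/2 = 6)
n = 8*I*√145 (n = √(-1457 - 7823) = √(-9280) = 8*I*√145 ≈ 96.333*I)
r = 1480 (r = 6 + 67*22 = 6 + 1474 = 1480)
-9344/(-13077) + ((12487 + r)*(n - 17939))/23401 = -9344/(-13077) + ((12487 + 1480)*(8*I*√145 - 17939))/23401 = -9344*(-1/13077) + (13967*(-17939 + 8*I*√145))*(1/23401) = 9344/13077 + (-250554013 + 111736*I*√145)*(1/23401) = 9344/13077 + (-250554013/23401 + 111736*I*√145/23401) = -3276276169057/306014877 + 111736*I*√145/23401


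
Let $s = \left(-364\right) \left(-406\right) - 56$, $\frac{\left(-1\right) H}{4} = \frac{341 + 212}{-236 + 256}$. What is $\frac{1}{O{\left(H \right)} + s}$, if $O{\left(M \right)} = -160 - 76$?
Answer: $\frac{1}{147492} \approx 6.78 \cdot 10^{-6}$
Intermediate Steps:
$H = - \frac{553}{5}$ ($H = - 4 \frac{341 + 212}{-236 + 256} = - 4 \cdot \frac{553}{20} = - 4 \cdot 553 \cdot \frac{1}{20} = \left(-4\right) \frac{553}{20} = - \frac{553}{5} \approx -110.6$)
$O{\left(M \right)} = -236$ ($O{\left(M \right)} = -160 - 76 = -236$)
$s = 147728$ ($s = 147784 - 56 = 147728$)
$\frac{1}{O{\left(H \right)} + s} = \frac{1}{-236 + 147728} = \frac{1}{147492}$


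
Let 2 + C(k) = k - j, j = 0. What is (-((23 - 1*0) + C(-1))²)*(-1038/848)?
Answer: 25950/53 ≈ 489.62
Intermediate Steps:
C(k) = -2 + k (C(k) = -2 + (k - 1*0) = -2 + (k + 0) = -2 + k)
(-((23 - 1*0) + C(-1))²)*(-1038/848) = (-((23 - 1*0) + (-2 - 1))²)*(-1038/848) = (-((23 + 0) - 3)²)*(-1038*1/848) = -(23 - 3)²*(-519/424) = -1*20²*(-519/424) = -1*400*(-519/424) = -400*(-519/424) = 25950/53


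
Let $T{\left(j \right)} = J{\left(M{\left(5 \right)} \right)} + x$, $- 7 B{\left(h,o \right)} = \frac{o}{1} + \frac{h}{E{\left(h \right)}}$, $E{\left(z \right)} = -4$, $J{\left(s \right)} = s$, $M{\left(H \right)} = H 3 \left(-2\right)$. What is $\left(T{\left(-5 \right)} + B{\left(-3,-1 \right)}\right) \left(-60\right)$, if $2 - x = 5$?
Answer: $\frac{13845}{7} \approx 1977.9$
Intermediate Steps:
$M{\left(H \right)} = - 6 H$ ($M{\left(H \right)} = 3 H \left(-2\right) = - 6 H$)
$x = -3$ ($x = 2 - 5 = -3$)
$B{\left(h,o \right)} = - \frac{o}{7} + \frac{h}{28}$ ($B{\left(h,o \right)} = - \frac{\frac{o}{1} + \frac{h}{-4}}{7} = - \frac{o 1 + h \left(- \frac{1}{4}\right)}{7} = - \frac{o - \frac{h}{4}}{7} = - \frac{o}{7} + \frac{h}{28}$)
$T{\left(j \right)} = -33$ ($T{\left(j \right)} = \left(-6\right) 5 - 3 = -30 - 3 = -33$)
$\left(T{\left(-5 \right)} + B{\left(-3,-1 \right)}\right) \left(-60\right) = \left(-33 + \left(\left(- \frac{1}{7}\right) \left(-1\right) + \frac{1}{28} \left(-3\right)\right)\right) \left(-60\right) = \left(-33 + \left(\frac{1}{7} - \frac{3}{28}\right)\right) \left(-60\right) = \left(-33 + \frac{1}{28}\right) \left(-60\right) = \left(- \frac{923}{28}\right) \left(-60\right) = \frac{13845}{7}$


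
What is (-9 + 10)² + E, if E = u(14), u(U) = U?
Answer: 15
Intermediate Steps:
E = 14
(-9 + 10)² + E = (-9 + 10)² + 14 = 1² + 14 = 1 + 14 = 15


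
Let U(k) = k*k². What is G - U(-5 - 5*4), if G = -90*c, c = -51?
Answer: 20215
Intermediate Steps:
G = 4590 (G = -90*(-51) = 4590)
U(k) = k³
G - U(-5 - 5*4) = 4590 - (-5 - 5*4)³ = 4590 - (-5 - 20)³ = 4590 - 1*(-25)³ = 4590 - 1*(-15625) = 4590 + 15625 = 20215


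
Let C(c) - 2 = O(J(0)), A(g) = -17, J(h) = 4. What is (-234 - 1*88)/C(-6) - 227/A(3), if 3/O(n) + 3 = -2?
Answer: -3683/17 ≈ -216.65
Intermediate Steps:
O(n) = -⅗ (O(n) = 3/(-3 - 2) = 3/(-5) = 3*(-⅕) = -⅗)
C(c) = 7/5 (C(c) = 2 - ⅗ = 7/5)
(-234 - 1*88)/C(-6) - 227/A(3) = (-234 - 1*88)/(7/5) - 227/(-17) = (-234 - 88)*(5/7) - 227*(-1/17) = -322*5/7 + 227/17 = -230 + 227/17 = -3683/17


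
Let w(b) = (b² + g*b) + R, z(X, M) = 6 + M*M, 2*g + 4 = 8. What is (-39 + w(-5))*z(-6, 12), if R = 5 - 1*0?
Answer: -2850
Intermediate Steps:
g = 2 (g = -2 + (½)*8 = -2 + 4 = 2)
R = 5 (R = 5 + 0 = 5)
z(X, M) = 6 + M²
w(b) = 5 + b² + 2*b (w(b) = (b² + 2*b) + 5 = 5 + b² + 2*b)
(-39 + w(-5))*z(-6, 12) = (-39 + (5 + (-5)² + 2*(-5)))*(6 + 12²) = (-39 + (5 + 25 - 10))*(6 + 144) = (-39 + 20)*150 = -19*150 = -2850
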